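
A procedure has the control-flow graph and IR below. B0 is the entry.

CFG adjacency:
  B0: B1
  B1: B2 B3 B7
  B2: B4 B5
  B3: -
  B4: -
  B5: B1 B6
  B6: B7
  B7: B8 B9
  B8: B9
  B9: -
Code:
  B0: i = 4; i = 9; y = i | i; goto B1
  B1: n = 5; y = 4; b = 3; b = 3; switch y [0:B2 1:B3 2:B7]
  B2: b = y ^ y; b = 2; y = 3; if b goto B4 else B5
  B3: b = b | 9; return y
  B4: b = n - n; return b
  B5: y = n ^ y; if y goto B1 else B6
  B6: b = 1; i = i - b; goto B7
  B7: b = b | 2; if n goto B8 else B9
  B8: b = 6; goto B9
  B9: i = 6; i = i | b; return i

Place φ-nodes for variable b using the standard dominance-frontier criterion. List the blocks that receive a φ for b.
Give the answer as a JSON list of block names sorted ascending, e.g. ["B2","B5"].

Answer: ["B1", "B7", "B9"]

Working:
idom tree: B1←B0 B2←B1 B3←B1 B4←B2 B5←B2 B6←B5 B7←B1 B8←B7 B9←B7
Join-block Dom:
  B1: preds {B0,B5}: {B0} ∩ {B0,B1,B2,B5} = {B0}; idom=B0
  B7: preds {B1,B6}: {B0,B1} ∩ {B0,B1,B2,B5,B6} = {B0,B1}; idom=B1
  B9: preds {B7,B8}: {B0,B1,B7} ∩ {B0,B1,B7,B8} = {B0,B1,B7}; idom=B7

DF derivation:
  B1←B0: walk · to B0
  B1←B5: walk B5→B2→B1 to B0
  B7←B1: walk · to B1
  B7←B6: walk B6→B5→B2 to B1
  B9←B7: walk · to B7
  B9←B8: walk B8 to B7
  B0: DF=∅
  B1: DF={B1}
  B2: DF={B1,B7}
  B3: DF=∅
  B4: DF=∅
  B5: DF={B1,B7}
  B6: DF={B7}
  B7: DF=∅
  B8: DF={B9}
  B9: DF=∅

φ for b: defs {B1,B2,B3,B4,B6,B7,B8}
  DF⁺ = {B1,B7,B9}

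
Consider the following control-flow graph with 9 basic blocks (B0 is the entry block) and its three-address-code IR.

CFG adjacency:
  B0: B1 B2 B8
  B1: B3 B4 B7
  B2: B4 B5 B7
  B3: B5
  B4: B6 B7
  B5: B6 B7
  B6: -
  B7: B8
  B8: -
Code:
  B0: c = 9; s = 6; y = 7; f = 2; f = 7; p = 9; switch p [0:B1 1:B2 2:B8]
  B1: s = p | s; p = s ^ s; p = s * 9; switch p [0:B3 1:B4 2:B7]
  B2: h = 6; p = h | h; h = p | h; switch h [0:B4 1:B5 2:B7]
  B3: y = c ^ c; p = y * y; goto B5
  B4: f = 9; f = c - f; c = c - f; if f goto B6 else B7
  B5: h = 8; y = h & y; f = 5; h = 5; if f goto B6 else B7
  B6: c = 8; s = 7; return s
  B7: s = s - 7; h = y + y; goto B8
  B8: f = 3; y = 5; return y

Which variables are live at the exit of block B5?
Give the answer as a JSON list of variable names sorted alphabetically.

def/use:
  B0 def {c,f,p,s,y} use ∅
  B1 def {p,s} use {p,s}
  B2 def {h,p} use ∅
  B3 def {p,y} use {c}
  B4 def {c,f} use {c}
  B5 def {f,h,y} use {y}
  B6 def {c,s} use ∅
  B7 def {h,s} use {s,y}
  B8 def {f,y} use ∅

Liveness:
  B0 li=∅ lo={c,p,s,y}
  B1 li={c,p,s,y} lo={c,s,y}
  B2 li={c,s,y} lo={c,s,y}
  B3 li={c,s} lo={s,y}
  B4 li={c,s,y} lo={s,y}
  B5 li={s,y} lo={s,y}
  B6 li=∅ lo=∅
  B7 li={s,y} lo=∅
  B8 li=∅ lo=∅

live-out(B5) = ["s", "y"]

Answer: ["s", "y"]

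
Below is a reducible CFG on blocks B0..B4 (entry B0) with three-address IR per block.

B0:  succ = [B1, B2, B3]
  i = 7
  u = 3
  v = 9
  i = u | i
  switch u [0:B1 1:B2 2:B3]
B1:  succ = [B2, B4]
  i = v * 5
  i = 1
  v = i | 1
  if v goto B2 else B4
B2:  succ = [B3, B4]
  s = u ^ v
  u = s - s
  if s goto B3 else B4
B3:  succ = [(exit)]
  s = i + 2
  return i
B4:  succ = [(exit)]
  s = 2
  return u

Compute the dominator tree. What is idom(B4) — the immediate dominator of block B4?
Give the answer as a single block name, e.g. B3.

idom tree: B1←B0 B2←B0 B3←B0 B4←B0
Dom∩ at merges:
  B2: preds {B0,B1}: {B0} ∩ {B0,B1} = {B0}; idom=B0
  B3: preds {B0,B2}: {B0} ∩ {B0,B2} = {B0}; idom=B0
  B4: preds {B1,B2}: {B0,B1} ∩ {B0,B2} = {B0}; idom=B0

idom(B4) = B0

Answer: B0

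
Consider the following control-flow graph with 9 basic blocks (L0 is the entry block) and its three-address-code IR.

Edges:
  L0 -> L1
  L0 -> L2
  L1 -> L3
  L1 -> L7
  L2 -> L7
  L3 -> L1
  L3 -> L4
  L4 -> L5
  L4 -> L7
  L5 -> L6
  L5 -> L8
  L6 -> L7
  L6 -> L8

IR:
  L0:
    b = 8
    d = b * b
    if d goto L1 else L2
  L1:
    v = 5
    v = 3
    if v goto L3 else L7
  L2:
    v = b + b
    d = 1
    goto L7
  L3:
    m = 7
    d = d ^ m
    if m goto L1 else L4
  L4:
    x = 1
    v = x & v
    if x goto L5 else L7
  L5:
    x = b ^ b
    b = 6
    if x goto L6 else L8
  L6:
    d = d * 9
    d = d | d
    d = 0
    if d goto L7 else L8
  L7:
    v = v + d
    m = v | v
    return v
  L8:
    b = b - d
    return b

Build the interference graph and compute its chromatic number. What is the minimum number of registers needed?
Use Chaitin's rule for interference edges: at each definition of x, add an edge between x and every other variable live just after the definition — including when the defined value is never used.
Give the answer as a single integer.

Answer: 4

Working:
Per-block:
  L0: def={b,d} ue=∅
  L1: def={v} ue=∅
  L2: def={d,v} ue={b}
  L3: def={d,m} ue={d}
  L4: def={v,x} ue={v}
  L5: def={b,x} ue={b}
  L6: def={d} ue={d}
  L7: def={m,v} ue={d,v}
  L8: def={b} ue={b,d}

Liveness:
  live L0: ∅→{b,d}
  live L1: {b,d}→{b,d,v}
  live L2: {b}→{d,v}
  live L3: {b,d,v}→{b,d,v}
  live L4: {b,d,v}→{b,d,v}
  live L5: {b,d,v}→{b,d,v}
  live L6: {b,d,v}→{b,d,v}
  live L7: {d,v}→∅
  live L8: {b,d}→∅

Interference:
  b↔{d,m,v,x}
  d↔{b,m,v,x}
  m↔{b,d,v}
  v↔{b,d,m,x}
  x↔{b,d,v}

Registers:
  clique {b,d,m,v} ⇒ need ≥ 4
  assign b→R0 d→R1 m→R3 v→R2 x→R3 — no edge inside a register ⇒ χ ≤ 4
  χ = 4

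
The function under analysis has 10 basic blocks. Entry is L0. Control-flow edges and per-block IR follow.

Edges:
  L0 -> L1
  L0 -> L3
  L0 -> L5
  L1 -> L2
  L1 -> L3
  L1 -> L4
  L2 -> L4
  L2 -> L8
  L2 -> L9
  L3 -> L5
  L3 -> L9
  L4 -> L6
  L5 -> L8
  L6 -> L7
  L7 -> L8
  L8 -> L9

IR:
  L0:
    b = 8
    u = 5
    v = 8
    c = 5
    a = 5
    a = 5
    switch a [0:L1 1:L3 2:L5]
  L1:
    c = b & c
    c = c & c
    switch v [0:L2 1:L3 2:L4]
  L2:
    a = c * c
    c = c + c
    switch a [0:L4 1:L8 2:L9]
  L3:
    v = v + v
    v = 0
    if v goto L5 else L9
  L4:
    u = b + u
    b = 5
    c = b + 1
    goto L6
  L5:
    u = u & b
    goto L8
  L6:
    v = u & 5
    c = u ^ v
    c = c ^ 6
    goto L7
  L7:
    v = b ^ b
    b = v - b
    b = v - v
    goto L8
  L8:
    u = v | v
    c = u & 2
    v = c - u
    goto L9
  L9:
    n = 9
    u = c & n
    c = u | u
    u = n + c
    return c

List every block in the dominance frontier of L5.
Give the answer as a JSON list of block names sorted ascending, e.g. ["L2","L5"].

idom tree: L1←L0 L2←L1 L3←L0 L4←L1 L5←L0 L6←L4 L7←L6 L8←L0 L9←L0
Join-block Dom:
  L3: preds {L0,L1}: {L0} ∩ {L0,L1} = {L0}; idom=L0
  L4: preds {L1,L2}: {L0,L1} ∩ {L0,L1,L2} = {L0,L1}; idom=L1
  L5: preds {L0,L3}: {L0} ∩ {L0,L3} = {L0}; idom=L0
  L8: preds {L2,L5,L7}: {L0,L1,L2} ∩ {L0,L5} ∩ {L0,L1,L4,L6,L7} = {L0}; idom=L0
  L9: preds {L2,L3,L8}: {L0,L1,L2} ∩ {L0,L3} ∩ {L0,L8} = {L0}; idom=L0

DF walk-up:
  join L3 pred L0: · stop@L0
  join L3 pred L1: L1 stop@L0
  join L4 pred L1: · stop@L1
  join L4 pred L2: L2 stop@L1
  join L5 pred L0: · stop@L0
  join L5 pred L3: L3 stop@L0
  join L8 pred L2: L2→L1 stop@L0
  join L8 pred L5: L5 stop@L0
  join L8 pred L7: L7→L6→L4→L1 stop@L0
  join L9 pred L2: L2→L1 stop@L0
  join L9 pred L3: L3 stop@L0
  join L9 pred L8: L8 stop@L0
  L0 → ∅
  L1 → {L3,L8,L9}
  L2 → {L4,L8,L9}
  L3 → {L5,L9}
  L4 → {L8}
  L5 → {L8}
  L6 → {L8}
  L7 → {L8}
  L8 → {L9}
  L9 → ∅

DF(L5) = ["L8"]

Answer: ["L8"]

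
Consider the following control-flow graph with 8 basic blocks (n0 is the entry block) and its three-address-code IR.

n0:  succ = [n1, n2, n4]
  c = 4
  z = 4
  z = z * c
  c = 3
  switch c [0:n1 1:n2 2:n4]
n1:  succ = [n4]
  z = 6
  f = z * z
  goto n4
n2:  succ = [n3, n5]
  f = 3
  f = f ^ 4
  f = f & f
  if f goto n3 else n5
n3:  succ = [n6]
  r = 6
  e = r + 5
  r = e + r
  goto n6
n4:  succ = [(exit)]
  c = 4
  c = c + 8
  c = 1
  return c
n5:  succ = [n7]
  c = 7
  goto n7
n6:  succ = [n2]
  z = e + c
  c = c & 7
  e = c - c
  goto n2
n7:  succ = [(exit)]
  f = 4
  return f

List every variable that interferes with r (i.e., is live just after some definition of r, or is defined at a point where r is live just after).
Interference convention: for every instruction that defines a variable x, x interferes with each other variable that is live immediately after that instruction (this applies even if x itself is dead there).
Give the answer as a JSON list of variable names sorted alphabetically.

Block summaries:
  n0: def={c,z} ue=∅
  n1: def={f,z} ue=∅
  n2: def={f} ue=∅
  n3: def={e,r} ue=∅
  n4: def={c} ue=∅
  n5: def={c} ue=∅
  n6: def={c,e,z} ue={c,e}
  n7: def={f} ue=∅

Backward fixpoint:
  n0 li=∅ lo={c}
  n1 li=∅ lo=∅
  n2 li={c} lo={c}
  n3 li={c} lo={c,e}
  n4 li=∅ lo=∅
  n5 li=∅ lo=∅
  n6 li={c,e} lo={c}
  n7 li=∅ lo=∅

Interference:
  c — {e,f,r,z}
  e — {c,r}
  f — {c}
  r — {c,e}
  z — {c}

N(r) = ["c", "e"]

Answer: ["c", "e"]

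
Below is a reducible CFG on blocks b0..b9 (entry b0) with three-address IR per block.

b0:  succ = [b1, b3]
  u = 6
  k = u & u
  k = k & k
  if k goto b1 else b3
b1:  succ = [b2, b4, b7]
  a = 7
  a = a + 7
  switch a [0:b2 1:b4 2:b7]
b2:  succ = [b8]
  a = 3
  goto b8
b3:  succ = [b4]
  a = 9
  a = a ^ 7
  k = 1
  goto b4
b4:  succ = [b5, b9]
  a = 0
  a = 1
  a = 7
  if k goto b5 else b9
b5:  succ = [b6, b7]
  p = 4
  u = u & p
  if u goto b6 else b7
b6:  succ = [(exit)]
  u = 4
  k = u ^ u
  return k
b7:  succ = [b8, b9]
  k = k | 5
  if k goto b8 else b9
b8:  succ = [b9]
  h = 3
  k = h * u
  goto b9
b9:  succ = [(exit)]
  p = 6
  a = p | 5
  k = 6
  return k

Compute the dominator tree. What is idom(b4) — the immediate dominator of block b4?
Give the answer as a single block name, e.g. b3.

idom tree: b1←b0 b2←b1 b3←b0 b4←b0 b5←b4 b6←b5 b7←b0 b8←b0 b9←b0
Join-block Dom:
  b4: preds {b1,b3}: {b0,b1} ∩ {b0,b3} = {b0}; idom=b0
  b7: preds {b1,b5}: {b0,b1} ∩ {b0,b4,b5} = {b0}; idom=b0
  b8: preds {b2,b7}: {b0,b1,b2} ∩ {b0,b7} = {b0}; idom=b0
  b9: preds {b4,b7,b8}: {b0,b4} ∩ {b0,b7} ∩ {b0,b8} = {b0}; idom=b0

idom(b4) = b0

Answer: b0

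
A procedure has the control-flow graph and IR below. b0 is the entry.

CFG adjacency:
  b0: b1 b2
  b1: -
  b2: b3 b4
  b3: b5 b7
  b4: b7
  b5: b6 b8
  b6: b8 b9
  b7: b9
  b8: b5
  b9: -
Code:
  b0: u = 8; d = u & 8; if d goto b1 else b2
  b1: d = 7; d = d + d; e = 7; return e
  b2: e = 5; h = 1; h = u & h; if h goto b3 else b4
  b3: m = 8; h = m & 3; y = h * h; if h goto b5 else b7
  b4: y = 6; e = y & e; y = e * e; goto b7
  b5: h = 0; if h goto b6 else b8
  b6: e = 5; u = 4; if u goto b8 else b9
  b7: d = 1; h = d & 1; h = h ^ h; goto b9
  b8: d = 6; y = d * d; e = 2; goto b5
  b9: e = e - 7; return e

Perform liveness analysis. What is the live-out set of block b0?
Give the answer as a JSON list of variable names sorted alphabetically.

Answer: ["u"]

Analysis:
Block summaries:
  b0: {d,u} / ∅
  b1: {d,e} / ∅
  b2: {e,h} / {u}
  b3: {h,m,y} / ∅
  b4: {e,y} / {e}
  b5: {h} / ∅
  b6: {e,u} / ∅
  b7: {d,h} / ∅
  b8: {d,e,y} / ∅
  b9: {e} / {e}

Live sets:
  live b0: ∅→{u}
  live b1: ∅→∅
  live b2: {u}→{e}
  live b3: {e}→{e}
  live b4: {e}→{e}
  live b5: ∅→∅
  live b6: ∅→{e}
  live b7: {e}→{e}
  live b8: ∅→∅
  live b9: {e}→∅

live-out(b0) = ["u"]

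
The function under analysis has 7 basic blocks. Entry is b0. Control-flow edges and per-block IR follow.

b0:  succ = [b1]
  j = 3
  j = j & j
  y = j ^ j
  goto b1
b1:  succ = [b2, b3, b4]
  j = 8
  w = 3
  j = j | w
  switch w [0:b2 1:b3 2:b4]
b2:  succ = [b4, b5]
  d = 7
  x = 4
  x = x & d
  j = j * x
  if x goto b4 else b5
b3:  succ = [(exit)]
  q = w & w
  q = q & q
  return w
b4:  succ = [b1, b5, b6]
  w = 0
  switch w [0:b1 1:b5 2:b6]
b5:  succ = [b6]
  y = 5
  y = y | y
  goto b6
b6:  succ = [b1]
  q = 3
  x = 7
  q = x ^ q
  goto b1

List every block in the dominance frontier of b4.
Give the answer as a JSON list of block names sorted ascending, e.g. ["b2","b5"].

idom tree: b1←b0 b2←b1 b3←b1 b4←b1 b5←b1 b6←b1
Dom at joins:
  b1: preds {b0,b4,b6}: {b0} ∩ {b0,b1,b4} ∩ {b0,b1,b6} = {b0}; idom=b0
  b4: preds {b1,b2}: {b0,b1} ∩ {b0,b1,b2} = {b0,b1}; idom=b1
  b5: preds {b2,b4}: {b0,b1,b2} ∩ {b0,b1,b4} = {b0,b1}; idom=b1
  b6: preds {b4,b5}: {b0,b1,b4} ∩ {b0,b1,b5} = {b0,b1}; idom=b1

DF derivation:
  b1←b0: walk · to b0
  b1←b4: walk b4→b1 to b0
  b1←b6: walk b6→b1 to b0
  b4←b1: walk · to b1
  b4←b2: walk b2 to b1
  b5←b2: walk b2 to b1
  b5←b4: walk b4 to b1
  b6←b4: walk b4 to b1
  b6←b5: walk b5 to b1
  b0: DF=∅
  b1: DF={b1}
  b2: DF={b4,b5}
  b3: DF=∅
  b4: DF={b1,b5,b6}
  b5: DF={b6}
  b6: DF={b1}

DF(b4) = ["b1", "b5", "b6"]

Answer: ["b1", "b5", "b6"]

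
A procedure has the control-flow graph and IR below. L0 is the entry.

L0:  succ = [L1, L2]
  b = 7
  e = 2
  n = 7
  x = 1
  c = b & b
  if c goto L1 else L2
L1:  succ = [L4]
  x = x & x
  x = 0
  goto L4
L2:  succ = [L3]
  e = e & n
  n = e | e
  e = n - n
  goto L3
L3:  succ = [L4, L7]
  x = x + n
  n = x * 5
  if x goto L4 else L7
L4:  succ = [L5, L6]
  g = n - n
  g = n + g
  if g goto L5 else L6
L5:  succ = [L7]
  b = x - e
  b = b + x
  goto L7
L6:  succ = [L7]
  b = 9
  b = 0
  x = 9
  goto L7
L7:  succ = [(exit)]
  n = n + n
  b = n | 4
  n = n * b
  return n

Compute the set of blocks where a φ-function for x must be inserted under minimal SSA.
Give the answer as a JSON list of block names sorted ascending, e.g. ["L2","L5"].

Answer: ["L4", "L7"]

Working:
idom tree: L1←L0 L2←L0 L3←L2 L4←L0 L5←L4 L6←L4 L7←L0
Join-block Dom:
  L4: preds {L1,L3}: {L0,L1} ∩ {L0,L2,L3} = {L0}; idom=L0
  L7: preds {L3,L5,L6}: {L0,L2,L3} ∩ {L0,L4,L5} ∩ {L0,L4,L6} = {L0}; idom=L0

Frontier:
  L4←L1: walk L1 to L0
  L4←L3: walk L3→L2 to L0
  L7←L3: walk L3→L2 to L0
  L7←L5: walk L5→L4 to L0
  L7←L6: walk L6→L4 to L0
  DF(L0)=∅
  DF(L1)={L4}
  DF(L2)={L4,L7}
  DF(L3)={L4,L7}
  DF(L4)={L7}
  DF(L5)={L7}
  DF(L6)={L7}
  DF(L7)=∅

φ for x: defs {L0,L1,L3,L6}
  DF⁺ = {L4,L7}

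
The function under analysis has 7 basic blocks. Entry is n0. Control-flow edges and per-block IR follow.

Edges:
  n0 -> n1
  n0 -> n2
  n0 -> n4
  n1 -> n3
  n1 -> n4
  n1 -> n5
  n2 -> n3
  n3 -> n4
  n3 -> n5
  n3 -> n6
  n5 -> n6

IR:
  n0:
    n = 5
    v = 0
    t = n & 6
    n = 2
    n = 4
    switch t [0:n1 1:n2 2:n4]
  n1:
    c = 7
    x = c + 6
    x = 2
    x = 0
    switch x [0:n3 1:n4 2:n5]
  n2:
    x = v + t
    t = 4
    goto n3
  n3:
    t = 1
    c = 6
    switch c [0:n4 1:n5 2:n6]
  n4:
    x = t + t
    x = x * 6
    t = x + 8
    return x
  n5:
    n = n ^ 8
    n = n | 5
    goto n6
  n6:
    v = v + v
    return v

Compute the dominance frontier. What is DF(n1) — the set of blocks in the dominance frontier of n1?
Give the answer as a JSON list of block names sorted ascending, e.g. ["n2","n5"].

Answer: ["n3", "n4", "n5"]

Derivation:
idom tree: n1←n0 n2←n0 n3←n0 n4←n0 n5←n0 n6←n0
Dom at joins:
  n3: preds {n1,n2}: {n0,n1} ∩ {n0,n2} = {n0}; idom=n0
  n4: preds {n0,n1,n3}: {n0} ∩ {n0,n1} ∩ {n0,n3} = {n0}; idom=n0
  n5: preds {n1,n3}: {n0,n1} ∩ {n0,n3} = {n0}; idom=n0
  n6: preds {n3,n5}: {n0,n3} ∩ {n0,n5} = {n0}; idom=n0

Frontier:
  n3←n1: walk n1 to n0
  n3←n2: walk n2 to n0
  n4←n0: walk · to n0
  n4←n1: walk n1 to n0
  n4←n3: walk n3 to n0
  n5←n1: walk n1 to n0
  n5←n3: walk n3 to n0
  n6←n3: walk n3 to n0
  n6←n5: walk n5 to n0
  n0: DF=∅
  n1: DF={n3,n4,n5}
  n2: DF={n3}
  n3: DF={n4,n5,n6}
  n4: DF=∅
  n5: DF={n6}
  n6: DF=∅

DF(n1) = ["n3", "n4", "n5"]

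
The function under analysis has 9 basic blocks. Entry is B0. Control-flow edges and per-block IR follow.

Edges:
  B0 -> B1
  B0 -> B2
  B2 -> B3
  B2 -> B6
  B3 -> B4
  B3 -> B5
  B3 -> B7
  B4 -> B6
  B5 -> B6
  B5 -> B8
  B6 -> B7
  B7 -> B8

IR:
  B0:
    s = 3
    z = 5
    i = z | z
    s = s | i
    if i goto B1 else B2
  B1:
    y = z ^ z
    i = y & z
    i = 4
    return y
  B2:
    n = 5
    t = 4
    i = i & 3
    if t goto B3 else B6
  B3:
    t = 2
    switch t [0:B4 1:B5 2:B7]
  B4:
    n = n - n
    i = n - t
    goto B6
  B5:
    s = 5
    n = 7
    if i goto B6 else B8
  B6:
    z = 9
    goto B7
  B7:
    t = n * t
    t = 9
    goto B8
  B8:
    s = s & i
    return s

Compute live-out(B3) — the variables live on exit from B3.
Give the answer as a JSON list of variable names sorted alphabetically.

Answer: ["i", "n", "s", "t"]

Derivation:
def/use:
  B0: def={i,s,z} ue=∅
  B1: def={i,y} ue={z}
  B2: def={i,n,t} ue={i}
  B3: def={t} ue=∅
  B4: def={i,n} ue={n,t}
  B5: def={n,s} ue={i}
  B6: def={z} ue=∅
  B7: def={t} ue={n,t}
  B8: def={s} ue={i,s}

Backward fixpoint:
  live B0: ∅→{i,s,z}
  live B1: {z}→∅
  live B2: {i,s}→{i,n,s,t}
  live B3: {i,n,s}→{i,n,s,t}
  live B4: {n,s,t}→{i,n,s,t}
  live B5: {i,t}→{i,n,s,t}
  live B6: {i,n,s,t}→{i,n,s,t}
  live B7: {i,n,s,t}→{i,s}
  live B8: {i,s}→∅

live-out(B3) = ["i", "n", "s", "t"]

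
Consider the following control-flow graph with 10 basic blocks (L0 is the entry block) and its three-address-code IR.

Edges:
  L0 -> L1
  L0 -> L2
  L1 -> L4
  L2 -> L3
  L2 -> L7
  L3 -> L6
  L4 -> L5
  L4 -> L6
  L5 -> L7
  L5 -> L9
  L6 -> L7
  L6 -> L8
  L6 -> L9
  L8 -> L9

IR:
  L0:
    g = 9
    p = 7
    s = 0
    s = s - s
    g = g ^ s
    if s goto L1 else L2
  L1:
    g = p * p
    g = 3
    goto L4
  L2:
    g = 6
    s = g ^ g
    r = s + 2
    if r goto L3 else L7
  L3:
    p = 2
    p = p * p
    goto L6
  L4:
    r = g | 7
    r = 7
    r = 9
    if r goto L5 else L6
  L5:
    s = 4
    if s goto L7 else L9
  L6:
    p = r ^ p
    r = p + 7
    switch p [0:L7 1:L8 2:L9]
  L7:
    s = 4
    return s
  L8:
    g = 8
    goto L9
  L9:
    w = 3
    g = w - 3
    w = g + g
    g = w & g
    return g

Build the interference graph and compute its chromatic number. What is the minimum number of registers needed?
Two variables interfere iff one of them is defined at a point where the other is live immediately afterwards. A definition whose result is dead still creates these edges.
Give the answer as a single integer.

Answer: 3

Working:
Block summaries:
  L0: def={g,p,s} ue=∅
  L1: def={g} ue={p}
  L2: def={g,r,s} ue=∅
  L3: def={p} ue=∅
  L4: def={r} ue={g}
  L5: def={s} ue=∅
  L6: def={p,r} ue={p,r}
  L7: def={s} ue=∅
  L8: def={g} ue=∅
  L9: def={g,w} ue=∅

Backward fixpoint:
  L0 li=∅ lo={p}
  L1 li={p} lo={g,p}
  L2 li=∅ lo={r}
  L3 li={r} lo={p,r}
  L4 li={g,p} lo={p,r}
  L5 li=∅ lo=∅
  L6 li={p,r} lo=∅
  L7 li=∅ lo=∅
  L8 li=∅ lo=∅
  L9 li=∅ lo=∅

Interference:
  g — {p,s,w}
  p — {g,r,s}
  r — {p}
  s — {g,p}
  w — {g}

Chromatic number:
  clique {g,p,s} ⇒ need ≥ 3
  3-colouring: r0={g,r}  r1={p,w}  r2={s}
  χ = 3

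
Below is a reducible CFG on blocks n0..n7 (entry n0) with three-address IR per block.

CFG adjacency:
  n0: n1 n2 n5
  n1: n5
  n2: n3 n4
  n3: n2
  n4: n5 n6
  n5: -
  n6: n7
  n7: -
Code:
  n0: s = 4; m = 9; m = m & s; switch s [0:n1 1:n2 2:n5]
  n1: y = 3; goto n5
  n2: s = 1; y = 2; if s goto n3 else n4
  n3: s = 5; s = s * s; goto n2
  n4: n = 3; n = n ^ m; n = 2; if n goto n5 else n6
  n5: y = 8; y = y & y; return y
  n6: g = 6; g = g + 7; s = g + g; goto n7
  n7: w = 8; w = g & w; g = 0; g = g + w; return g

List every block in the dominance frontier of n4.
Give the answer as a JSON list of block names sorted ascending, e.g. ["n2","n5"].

idom tree: n1←n0 n2←n0 n3←n2 n4←n2 n5←n0 n6←n4 n7←n6
Dom at joins:
  n2: preds {n0,n3}: {n0} ∩ {n0,n2,n3} = {n0}; idom=n0
  n5: preds {n0,n1,n4}: {n0} ∩ {n0,n1} ∩ {n0,n2,n4} = {n0}; idom=n0

DF walk-up:
  join n2 pred n0: · stop@n0
  join n2 pred n3: n3→n2 stop@n0
  join n5 pred n0: · stop@n0
  join n5 pred n1: n1 stop@n0
  join n5 pred n4: n4→n2 stop@n0
  n0: DF=∅
  n1: DF={n5}
  n2: DF={n2,n5}
  n3: DF={n2}
  n4: DF={n5}
  n5: DF=∅
  n6: DF=∅
  n7: DF=∅

DF(n4) = ["n5"]

Answer: ["n5"]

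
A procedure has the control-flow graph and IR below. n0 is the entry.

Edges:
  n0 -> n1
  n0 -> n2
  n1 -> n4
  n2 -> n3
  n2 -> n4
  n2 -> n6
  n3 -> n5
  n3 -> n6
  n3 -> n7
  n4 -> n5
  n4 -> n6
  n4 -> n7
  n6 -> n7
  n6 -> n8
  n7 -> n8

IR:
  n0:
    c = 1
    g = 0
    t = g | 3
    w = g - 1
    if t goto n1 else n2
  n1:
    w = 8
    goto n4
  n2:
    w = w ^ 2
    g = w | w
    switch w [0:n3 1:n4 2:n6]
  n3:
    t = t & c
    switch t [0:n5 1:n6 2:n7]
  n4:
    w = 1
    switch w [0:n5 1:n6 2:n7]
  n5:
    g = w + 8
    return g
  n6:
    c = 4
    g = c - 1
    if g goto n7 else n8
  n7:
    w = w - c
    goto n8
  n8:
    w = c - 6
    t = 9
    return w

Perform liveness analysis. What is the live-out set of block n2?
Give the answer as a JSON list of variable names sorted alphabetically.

def/use:
  n0: {c,g,t,w} / ∅
  n1: {w} / ∅
  n2: {g,w} / {w}
  n3: {t} / {c,t}
  n4: {w} / ∅
  n5: {g} / {w}
  n6: {c,g} / ∅
  n7: {w} / {c,w}
  n8: {t,w} / {c}

Liveness:
  n0: in=∅ out={c,t,w}
  n1: in={c} out={c}
  n2: in={c,t,w} out={c,t,w}
  n3: in={c,t,w} out={c,w}
  n4: in={c} out={c,w}
  n5: in={w} out=∅
  n6: in={w} out={c,w}
  n7: in={c,w} out={c}
  n8: in={c} out=∅

live-out(n2) = ["c", "t", "w"]

Answer: ["c", "t", "w"]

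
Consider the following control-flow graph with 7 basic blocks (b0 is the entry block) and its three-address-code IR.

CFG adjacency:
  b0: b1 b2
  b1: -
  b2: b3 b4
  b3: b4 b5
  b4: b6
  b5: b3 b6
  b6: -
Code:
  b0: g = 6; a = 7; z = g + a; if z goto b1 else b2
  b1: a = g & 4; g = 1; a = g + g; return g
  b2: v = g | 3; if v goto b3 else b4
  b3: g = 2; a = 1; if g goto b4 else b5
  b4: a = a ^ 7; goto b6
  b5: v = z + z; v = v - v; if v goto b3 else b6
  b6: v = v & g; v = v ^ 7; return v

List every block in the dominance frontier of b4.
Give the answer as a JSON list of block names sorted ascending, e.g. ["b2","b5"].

idom tree: b1←b0 b2←b0 b3←b2 b4←b2 b5←b3 b6←b2
Dom at joins:
  b3: preds {b2,b5}: {b0,b2} ∩ {b0,b2,b3,b5} = {b0,b2}; idom=b2
  b4: preds {b2,b3}: {b0,b2} ∩ {b0,b2,b3} = {b0,b2}; idom=b2
  b6: preds {b4,b5}: {b0,b2,b4} ∩ {b0,b2,b3,b5} = {b0,b2}; idom=b2

Frontier:
  b3←b2: walk · to b2
  b3←b5: walk b5→b3 to b2
  b4←b2: walk · to b2
  b4←b3: walk b3 to b2
  b6←b4: walk b4 to b2
  b6←b5: walk b5→b3 to b2
  b0 → ∅
  b1 → ∅
  b2 → ∅
  b3 → {b3,b4,b6}
  b4 → {b6}
  b5 → {b3,b6}
  b6 → ∅

DF(b4) = ["b6"]

Answer: ["b6"]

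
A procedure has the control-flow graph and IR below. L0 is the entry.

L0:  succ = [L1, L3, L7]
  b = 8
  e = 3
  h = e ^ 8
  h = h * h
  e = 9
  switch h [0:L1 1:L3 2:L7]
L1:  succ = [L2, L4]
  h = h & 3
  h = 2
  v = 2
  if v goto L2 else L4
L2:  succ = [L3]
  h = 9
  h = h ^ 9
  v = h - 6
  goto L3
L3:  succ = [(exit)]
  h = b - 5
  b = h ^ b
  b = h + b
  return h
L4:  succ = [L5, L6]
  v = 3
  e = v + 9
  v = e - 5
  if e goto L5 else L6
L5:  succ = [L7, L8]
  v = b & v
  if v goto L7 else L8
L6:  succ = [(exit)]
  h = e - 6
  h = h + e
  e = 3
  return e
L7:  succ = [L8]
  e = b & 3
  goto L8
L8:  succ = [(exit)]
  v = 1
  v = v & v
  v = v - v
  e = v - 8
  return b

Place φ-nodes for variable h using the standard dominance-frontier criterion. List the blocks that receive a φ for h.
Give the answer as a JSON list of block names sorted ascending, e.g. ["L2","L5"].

idom tree: L1←L0 L2←L1 L3←L0 L4←L1 L5←L4 L6←L4 L7←L0 L8←L0
Dom∩ at merges:
  L3: preds {L0,L2}: {L0} ∩ {L0,L1,L2} = {L0}; idom=L0
  L7: preds {L0,L5}: {L0} ∩ {L0,L1,L4,L5} = {L0}; idom=L0
  L8: preds {L5,L7}: {L0,L1,L4,L5} ∩ {L0,L7} = {L0}; idom=L0

DF walk-up:
  L3←L0: walk · to L0
  L3←L2: walk L2→L1 to L0
  L7←L0: walk · to L0
  L7←L5: walk L5→L4→L1 to L0
  L8←L5: walk L5→L4→L1 to L0
  L8←L7: walk L7 to L0
  L0: DF=∅
  L1: DF={L3,L7,L8}
  L2: DF={L3}
  L3: DF=∅
  L4: DF={L7,L8}
  L5: DF={L7,L8}
  L6: DF=∅
  L7: DF={L8}
  L8: DF=∅

φ for h: defs {L0,L1,L2,L3,L6}
  DF⁺ = {L3,L7,L8}

Answer: ["L3", "L7", "L8"]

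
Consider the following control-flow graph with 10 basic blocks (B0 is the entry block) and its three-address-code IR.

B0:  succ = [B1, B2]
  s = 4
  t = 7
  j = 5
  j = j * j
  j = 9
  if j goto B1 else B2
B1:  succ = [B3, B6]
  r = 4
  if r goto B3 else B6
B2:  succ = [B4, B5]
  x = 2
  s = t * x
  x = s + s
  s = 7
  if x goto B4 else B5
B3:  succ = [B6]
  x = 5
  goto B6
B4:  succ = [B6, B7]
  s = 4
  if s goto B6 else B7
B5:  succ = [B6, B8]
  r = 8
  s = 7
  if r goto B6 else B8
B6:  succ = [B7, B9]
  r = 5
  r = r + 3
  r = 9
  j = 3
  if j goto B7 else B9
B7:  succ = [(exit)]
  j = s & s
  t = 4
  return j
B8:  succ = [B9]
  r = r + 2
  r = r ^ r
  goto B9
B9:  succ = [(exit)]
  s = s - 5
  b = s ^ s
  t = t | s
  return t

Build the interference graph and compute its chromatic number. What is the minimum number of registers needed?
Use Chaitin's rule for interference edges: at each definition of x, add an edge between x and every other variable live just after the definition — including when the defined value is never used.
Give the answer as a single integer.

Block summaries:
  B0: {j,s,t} / ∅
  B1: {r} / ∅
  B2: {s,x} / {t}
  B3: {x} / ∅
  B4: {s} / ∅
  B5: {r,s} / ∅
  B6: {j,r} / ∅
  B7: {j,t} / {s}
  B8: {r} / {r}
  B9: {b,s,t} / {s,t}

Backward fixpoint:
  B0 li=∅ lo={s,t}
  B1 li={s,t} lo={s,t}
  B2 li={t} lo={t}
  B3 li={s,t} lo={s,t}
  B4 li={t} lo={s,t}
  B5 li={t} lo={r,s,t}
  B6 li={s,t} lo={s,t}
  B7 li={s} lo=∅
  B8 li={r,s,t} lo={s,t}
  B9 li={s,t} lo=∅

Conflict graph:
  b↔{s,t}
  j↔{s,t}
  r↔{s,t}
  s↔{b,j,r,t,x}
  t↔{b,j,r,s,x}
  x↔{s,t}

Colouring:
  {b,s,t} pairwise interfere (3-clique) ⇒ χ ≥ 3
  3-colouring: r0={s}  r1={t}  r2={b,j,r,x}
  χ = 3

Answer: 3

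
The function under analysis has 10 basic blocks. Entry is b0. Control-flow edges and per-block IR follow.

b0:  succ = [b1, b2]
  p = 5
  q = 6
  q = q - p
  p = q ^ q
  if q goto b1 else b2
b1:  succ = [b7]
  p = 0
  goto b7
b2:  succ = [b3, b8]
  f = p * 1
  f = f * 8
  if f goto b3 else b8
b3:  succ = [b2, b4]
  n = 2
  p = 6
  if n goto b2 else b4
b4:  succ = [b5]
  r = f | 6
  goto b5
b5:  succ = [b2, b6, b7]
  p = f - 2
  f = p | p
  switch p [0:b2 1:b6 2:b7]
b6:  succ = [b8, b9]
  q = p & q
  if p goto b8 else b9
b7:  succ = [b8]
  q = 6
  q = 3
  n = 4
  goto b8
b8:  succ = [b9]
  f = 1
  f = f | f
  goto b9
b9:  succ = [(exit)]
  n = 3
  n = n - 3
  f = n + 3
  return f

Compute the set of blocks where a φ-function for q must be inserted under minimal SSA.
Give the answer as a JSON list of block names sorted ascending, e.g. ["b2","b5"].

idom tree: b1←b0 b2←b0 b3←b2 b4←b3 b5←b4 b6←b5 b7←b0 b8←b0 b9←b0
Join-block Dom:
  b2: preds {b0,b3,b5}: {b0} ∩ {b0,b2,b3} ∩ {b0,b2,b3,b4,b5} = {b0}; idom=b0
  b7: preds {b1,b5}: {b0,b1} ∩ {b0,b2,b3,b4,b5} = {b0}; idom=b0
  b8: preds {b2,b6,b7}: {b0,b2} ∩ {b0,b2,b3,b4,b5,b6} ∩ {b0,b7} = {b0}; idom=b0
  b9: preds {b6,b8}: {b0,b2,b3,b4,b5,b6} ∩ {b0,b8} = {b0}; idom=b0

DF walk-up:
  join b2 pred b0: · stop@b0
  join b2 pred b3: b3→b2 stop@b0
  join b2 pred b5: b5→b4→b3→b2 stop@b0
  join b7 pred b1: b1 stop@b0
  join b7 pred b5: b5→b4→b3→b2 stop@b0
  join b8 pred b2: b2 stop@b0
  join b8 pred b6: b6→b5→b4→b3→b2 stop@b0
  join b8 pred b7: b7 stop@b0
  join b9 pred b6: b6→b5→b4→b3→b2 stop@b0
  join b9 pred b8: b8 stop@b0
  DF(b0)=∅
  DF(b1)={b7}
  DF(b2)={b2,b7,b8,b9}
  DF(b3)={b2,b7,b8,b9}
  DF(b4)={b2,b7,b8,b9}
  DF(b5)={b2,b7,b8,b9}
  DF(b6)={b8,b9}
  DF(b7)={b8}
  DF(b8)={b9}
  DF(b9)=∅

φ for q: defs {b0,b6,b7}
  DF⁺ = {b8,b9}

Answer: ["b8", "b9"]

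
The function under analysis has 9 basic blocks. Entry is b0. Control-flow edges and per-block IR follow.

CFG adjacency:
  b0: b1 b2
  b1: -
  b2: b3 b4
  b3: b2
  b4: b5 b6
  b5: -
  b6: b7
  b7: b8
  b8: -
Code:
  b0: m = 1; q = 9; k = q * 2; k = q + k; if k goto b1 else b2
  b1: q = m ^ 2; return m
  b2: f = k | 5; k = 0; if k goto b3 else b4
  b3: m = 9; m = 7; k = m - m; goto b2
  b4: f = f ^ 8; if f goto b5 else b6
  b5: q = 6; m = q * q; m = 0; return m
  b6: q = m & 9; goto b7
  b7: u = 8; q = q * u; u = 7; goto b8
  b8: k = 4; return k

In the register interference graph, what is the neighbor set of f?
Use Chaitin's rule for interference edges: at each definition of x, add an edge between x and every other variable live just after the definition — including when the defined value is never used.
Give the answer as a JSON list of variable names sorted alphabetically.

Answer: ["k", "m"]

Analysis:
Block summaries:
  b0 def {k,m,q} use ∅
  b1 def {q} use {m}
  b2 def {f,k} use {k}
  b3 def {k,m} use ∅
  b4 def {f} use {f}
  b5 def {m,q} use ∅
  b6 def {q} use {m}
  b7 def {q,u} use {q}
  b8 def {k} use ∅

Live sets:
  b0 li=∅ lo={k,m}
  b1 li={m} lo=∅
  b2 li={k,m} lo={f,m}
  b3 li=∅ lo={k,m}
  b4 li={f,m} lo={m}
  b5 li=∅ lo=∅
  b6 li={m} lo={q}
  b7 li={q} lo=∅
  b8 li=∅ lo=∅

Interference:
  f: {k,m}
  k: {f,m,q}
  m: {f,k,q}
  q: {k,m,u}
  u: {q}

N(f) = ["k", "m"]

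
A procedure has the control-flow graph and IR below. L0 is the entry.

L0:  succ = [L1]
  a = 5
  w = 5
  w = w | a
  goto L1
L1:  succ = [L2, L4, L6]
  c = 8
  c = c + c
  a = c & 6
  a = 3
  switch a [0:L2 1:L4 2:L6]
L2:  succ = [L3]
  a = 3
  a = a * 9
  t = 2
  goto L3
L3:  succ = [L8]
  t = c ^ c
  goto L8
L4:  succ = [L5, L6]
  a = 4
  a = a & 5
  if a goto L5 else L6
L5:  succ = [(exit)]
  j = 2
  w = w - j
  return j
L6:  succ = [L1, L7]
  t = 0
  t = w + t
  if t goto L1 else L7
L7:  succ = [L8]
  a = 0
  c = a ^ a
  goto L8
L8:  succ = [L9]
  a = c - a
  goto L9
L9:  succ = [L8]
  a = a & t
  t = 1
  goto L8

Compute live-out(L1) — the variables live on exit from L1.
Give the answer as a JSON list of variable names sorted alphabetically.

Answer: ["c", "w"]

Derivation:
Block summaries:
  L0: {a,w} / ∅
  L1: {a,c} / ∅
  L2: {a,t} / ∅
  L3: {t} / {c}
  L4: {a} / ∅
  L5: {j,w} / {w}
  L6: {t} / {w}
  L7: {a,c} / ∅
  L8: {a} / {a,c}
  L9: {a,t} / {a,t}

Live sets:
  L0 li=∅ lo={w}
  L1 li={w} lo={c,w}
  L2 li={c} lo={a,c}
  L3 li={a,c} lo={a,c,t}
  L4 li={w} lo={w}
  L5 li={w} lo=∅
  L6 li={w} lo={t,w}
  L7 li={t} lo={a,c,t}
  L8 li={a,c,t} lo={a,c,t}
  L9 li={a,c,t} lo={a,c,t}

live-out(L1) = ["c", "w"]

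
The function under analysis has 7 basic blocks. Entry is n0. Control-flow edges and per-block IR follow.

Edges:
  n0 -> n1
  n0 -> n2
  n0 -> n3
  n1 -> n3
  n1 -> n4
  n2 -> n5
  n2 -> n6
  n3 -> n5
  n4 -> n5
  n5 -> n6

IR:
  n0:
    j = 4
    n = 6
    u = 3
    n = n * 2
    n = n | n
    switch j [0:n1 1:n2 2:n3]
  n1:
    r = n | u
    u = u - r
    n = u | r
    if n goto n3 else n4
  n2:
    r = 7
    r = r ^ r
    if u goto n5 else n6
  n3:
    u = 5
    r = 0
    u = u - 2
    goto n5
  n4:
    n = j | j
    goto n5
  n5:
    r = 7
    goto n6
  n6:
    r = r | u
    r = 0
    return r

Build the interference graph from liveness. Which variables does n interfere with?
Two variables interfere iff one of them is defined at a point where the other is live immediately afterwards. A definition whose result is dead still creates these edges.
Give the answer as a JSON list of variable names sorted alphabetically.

def/use:
  n0 def {j,n,u} use ∅
  n1 def {n,r,u} use {n,u}
  n2 def {r} use {u}
  n3 def {r,u} use ∅
  n4 def {n} use {j}
  n5 def {r} use ∅
  n6 def {r} use {r,u}

Liveness:
  n0: in=∅ out={j,n,u}
  n1: in={j,n,u} out={j,u}
  n2: in={u} out={r,u}
  n3: in=∅ out={u}
  n4: in={j,u} out={u}
  n5: in={u} out={r,u}
  n6: in={r,u} out=∅

Interference:
  j↔{n,r,u}
  n↔{j,u}
  r↔{j,u}
  u↔{j,n,r}

N(n) = ["j", "u"]

Answer: ["j", "u"]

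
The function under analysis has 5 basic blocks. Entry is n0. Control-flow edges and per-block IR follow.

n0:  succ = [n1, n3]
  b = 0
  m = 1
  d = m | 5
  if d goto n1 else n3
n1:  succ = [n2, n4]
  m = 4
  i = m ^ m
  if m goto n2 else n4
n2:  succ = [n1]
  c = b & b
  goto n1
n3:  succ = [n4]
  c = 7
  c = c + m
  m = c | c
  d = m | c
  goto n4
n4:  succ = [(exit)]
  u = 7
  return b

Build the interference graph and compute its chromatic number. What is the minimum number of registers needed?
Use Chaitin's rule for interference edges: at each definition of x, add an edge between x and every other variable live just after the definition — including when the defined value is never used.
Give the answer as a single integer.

Per-block:
  n0 def {b,d,m} use ∅
  n1 def {i,m} use ∅
  n2 def {c} use {b}
  n3 def {c,d,m} use {m}
  n4 def {u} use {b}

Liveness:
  live n0: ∅→{b,m}
  live n1: {b}→{b}
  live n2: {b}→{b}
  live n3: {b,m}→{b}
  live n4: {b}→∅

Interfere edges:
  b↔{c,d,i,m,u}
  c↔{b,m}
  d↔{b,m}
  i↔{b,m}
  m↔{b,c,d,i}
  u↔{b}

Registers:
  lower bound: {b,c,m} mutually conflict ⇒ χ ≥ 3
  3-colouring: R0={b}  R1={m,u}  R2={c,d,i}
  χ = 3

Answer: 3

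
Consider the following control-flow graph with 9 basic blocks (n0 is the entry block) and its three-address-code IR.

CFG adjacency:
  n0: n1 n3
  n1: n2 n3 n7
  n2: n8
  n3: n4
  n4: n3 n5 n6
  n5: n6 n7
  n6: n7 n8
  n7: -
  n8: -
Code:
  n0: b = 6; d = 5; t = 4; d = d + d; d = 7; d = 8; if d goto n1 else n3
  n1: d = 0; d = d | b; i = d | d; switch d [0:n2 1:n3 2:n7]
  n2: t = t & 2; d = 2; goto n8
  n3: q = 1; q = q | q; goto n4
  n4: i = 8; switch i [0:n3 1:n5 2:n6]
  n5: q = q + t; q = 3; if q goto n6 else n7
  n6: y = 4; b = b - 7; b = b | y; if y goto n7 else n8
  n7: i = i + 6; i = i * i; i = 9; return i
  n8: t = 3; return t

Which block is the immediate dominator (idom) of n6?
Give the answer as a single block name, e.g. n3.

idom tree: n1←n0 n2←n1 n3←n0 n4←n3 n5←n4 n6←n4 n7←n0 n8←n0
Dom at joins:
  n3: preds {n0,n1,n4}: {n0} ∩ {n0,n1} ∩ {n0,n3,n4} = {n0}; idom=n0
  n6: preds {n4,n5}: {n0,n3,n4} ∩ {n0,n3,n4,n5} = {n0,n3,n4}; idom=n4
  n7: preds {n1,n5,n6}: {n0,n1} ∩ {n0,n3,n4,n5} ∩ {n0,n3,n4,n6} = {n0}; idom=n0
  n8: preds {n2,n6}: {n0,n1,n2} ∩ {n0,n3,n4,n6} = {n0}; idom=n0

idom(n6) = n4

Answer: n4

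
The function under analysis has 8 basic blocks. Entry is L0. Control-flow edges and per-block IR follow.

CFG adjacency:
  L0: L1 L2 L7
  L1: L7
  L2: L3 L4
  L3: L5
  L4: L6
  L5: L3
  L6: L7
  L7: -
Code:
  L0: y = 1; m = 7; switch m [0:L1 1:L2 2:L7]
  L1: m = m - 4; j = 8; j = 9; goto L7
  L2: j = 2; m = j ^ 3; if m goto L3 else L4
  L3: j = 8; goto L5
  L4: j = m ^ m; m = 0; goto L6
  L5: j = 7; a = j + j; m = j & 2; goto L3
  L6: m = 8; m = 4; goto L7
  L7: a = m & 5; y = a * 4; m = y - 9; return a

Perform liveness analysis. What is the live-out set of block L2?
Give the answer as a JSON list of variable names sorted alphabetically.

Answer: ["m"]

Analysis:
def/use:
  L0 def {m,y} use ∅
  L1 def {j,m} use {m}
  L2 def {j,m} use ∅
  L3 def {j} use ∅
  L4 def {j,m} use {m}
  L5 def {a,j,m} use ∅
  L6 def {m} use ∅
  L7 def {a,m,y} use {m}

Liveness:
  live L0: ∅→{m}
  live L1: {m}→{m}
  live L2: ∅→{m}
  live L3: ∅→∅
  live L4: {m}→∅
  live L5: ∅→∅
  live L6: ∅→{m}
  live L7: {m}→∅

live-out(L2) = ["m"]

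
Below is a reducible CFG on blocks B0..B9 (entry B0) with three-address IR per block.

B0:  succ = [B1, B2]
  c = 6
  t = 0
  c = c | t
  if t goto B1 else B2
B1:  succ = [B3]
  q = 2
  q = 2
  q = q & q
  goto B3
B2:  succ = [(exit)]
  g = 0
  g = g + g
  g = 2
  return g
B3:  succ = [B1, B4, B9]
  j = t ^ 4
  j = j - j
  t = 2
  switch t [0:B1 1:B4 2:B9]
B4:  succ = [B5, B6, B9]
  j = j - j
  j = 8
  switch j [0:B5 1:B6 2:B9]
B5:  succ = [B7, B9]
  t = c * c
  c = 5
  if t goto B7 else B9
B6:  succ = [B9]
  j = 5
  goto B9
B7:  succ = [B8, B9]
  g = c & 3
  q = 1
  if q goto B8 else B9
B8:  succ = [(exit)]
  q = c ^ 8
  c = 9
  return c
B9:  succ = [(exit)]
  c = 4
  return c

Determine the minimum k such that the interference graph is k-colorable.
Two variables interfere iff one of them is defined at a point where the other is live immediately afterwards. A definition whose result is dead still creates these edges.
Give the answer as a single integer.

Answer: 3

Working:
Block summaries:
  B0 def {c,t} use ∅
  B1 def {q} use ∅
  B2 def {g} use ∅
  B3 def {j,t} use {t}
  B4 def {j} use {j}
  B5 def {c,t} use {c}
  B6 def {j} use ∅
  B7 def {g,q} use {c}
  B8 def {c,q} use {c}
  B9 def {c} use ∅

Backward fixpoint:
  B0: in=∅ out={c,t}
  B1: in={c,t} out={c,t}
  B2: in=∅ out=∅
  B3: in={c,t} out={c,j,t}
  B4: in={c,j} out={c}
  B5: in={c} out={c}
  B6: in=∅ out=∅
  B7: in={c} out={c}
  B8: in={c} out=∅
  B9: in=∅ out=∅

Conflict graph:
  c: {g,j,q,t}
  g: {c}
  j: {c,t}
  q: {c,t}
  t: {c,j,q}

Colouring:
  lower bound: {c,j,t} mutually conflict ⇒ χ ≥ 3
  3-colouring: c0={c}  c1={g,t}  c2={j,q}
  χ = 3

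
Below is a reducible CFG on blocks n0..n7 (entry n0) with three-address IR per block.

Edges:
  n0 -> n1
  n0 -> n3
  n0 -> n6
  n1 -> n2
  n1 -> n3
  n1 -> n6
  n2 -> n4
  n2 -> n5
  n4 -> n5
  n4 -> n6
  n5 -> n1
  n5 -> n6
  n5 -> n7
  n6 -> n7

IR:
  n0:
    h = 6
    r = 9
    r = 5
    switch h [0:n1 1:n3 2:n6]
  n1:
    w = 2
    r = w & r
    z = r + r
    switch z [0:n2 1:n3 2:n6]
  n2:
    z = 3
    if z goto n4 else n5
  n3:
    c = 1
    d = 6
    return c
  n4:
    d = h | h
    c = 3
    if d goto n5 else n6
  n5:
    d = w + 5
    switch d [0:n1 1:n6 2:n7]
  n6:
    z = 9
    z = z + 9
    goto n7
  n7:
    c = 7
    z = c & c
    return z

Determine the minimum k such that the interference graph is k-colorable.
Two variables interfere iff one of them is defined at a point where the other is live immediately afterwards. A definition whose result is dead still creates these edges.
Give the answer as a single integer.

Answer: 5

Derivation:
Per-block:
  n0: {h,r} / ∅
  n1: {r,w,z} / {r}
  n2: {z} / ∅
  n3: {c,d} / ∅
  n4: {c,d} / {h}
  n5: {d} / {w}
  n6: {z} / ∅
  n7: {c,z} / ∅

Live sets:
  live n0: ∅→{h,r}
  live n1: {h,r}→{h,r,w}
  live n2: {h,r,w}→{h,r,w}
  live n3: ∅→∅
  live n4: {h,r,w}→{h,r,w}
  live n5: {h,r,w}→{h,r}
  live n6: ∅→∅
  live n7: ∅→∅

Interfere edges:
  c↔{d,h,r,w}
  d↔{c,h,r,w}
  h↔{c,d,r,w,z}
  r↔{c,d,h,w,z}
  w↔{c,d,h,r,z}
  z↔{h,r,w}

Registers:
  {c,d,h,r,w} pairwise interfere (5-clique) ⇒ χ ≥ 5
  assign c→r3 d→r4 h→r0 r→r1 w→r2 z→r3 — no edge inside a register ⇒ χ ≤ 5
  χ = 5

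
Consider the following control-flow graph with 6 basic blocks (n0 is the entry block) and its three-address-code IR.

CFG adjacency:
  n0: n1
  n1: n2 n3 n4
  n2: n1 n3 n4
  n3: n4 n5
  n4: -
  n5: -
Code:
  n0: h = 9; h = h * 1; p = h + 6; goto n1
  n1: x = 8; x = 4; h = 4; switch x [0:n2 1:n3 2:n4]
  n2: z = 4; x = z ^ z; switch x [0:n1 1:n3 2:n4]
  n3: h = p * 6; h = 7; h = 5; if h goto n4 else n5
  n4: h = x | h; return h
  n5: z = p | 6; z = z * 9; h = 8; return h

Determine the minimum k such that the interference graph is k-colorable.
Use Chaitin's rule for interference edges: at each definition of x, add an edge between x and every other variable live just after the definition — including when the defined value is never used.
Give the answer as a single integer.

def/use:
  n0 def {h,p} use ∅
  n1 def {h,x} use ∅
  n2 def {x,z} use ∅
  n3 def {h} use {p}
  n4 def {h} use {h,x}
  n5 def {h,z} use {p}

Backward fixpoint:
  n0 li=∅ lo={p}
  n1 li={p} lo={h,p,x}
  n2 li={h,p} lo={h,p,x}
  n3 li={p,x} lo={h,p,x}
  n4 li={h,x} lo=∅
  n5 li={p} lo=∅

Conflict graph:
  h↔{p,x,z}
  p↔{h,x,z}
  x↔{h,p}
  z↔{h,p}

Chromatic number:
  lower bound: {h,p,x} mutually conflict ⇒ χ ≥ 3
  3-colouring: c0={h}  c1={p}  c2={x,z}
  χ = 3

Answer: 3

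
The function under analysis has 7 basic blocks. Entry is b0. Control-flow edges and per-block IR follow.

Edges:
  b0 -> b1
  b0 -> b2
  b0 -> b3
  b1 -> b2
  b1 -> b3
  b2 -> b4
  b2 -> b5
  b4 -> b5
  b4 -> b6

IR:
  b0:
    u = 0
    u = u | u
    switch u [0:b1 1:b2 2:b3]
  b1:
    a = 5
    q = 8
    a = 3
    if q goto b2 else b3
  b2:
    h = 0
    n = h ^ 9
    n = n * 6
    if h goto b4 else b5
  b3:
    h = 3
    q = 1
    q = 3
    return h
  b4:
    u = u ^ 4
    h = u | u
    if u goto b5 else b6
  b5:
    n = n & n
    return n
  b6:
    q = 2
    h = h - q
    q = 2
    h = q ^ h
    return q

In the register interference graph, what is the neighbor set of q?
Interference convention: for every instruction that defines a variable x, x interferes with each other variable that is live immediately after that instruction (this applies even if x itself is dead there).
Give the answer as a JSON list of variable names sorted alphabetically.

Answer: ["a", "h", "u"]

Working:
Block summaries:
  b0: def={u} ue=∅
  b1: def={a,q} ue=∅
  b2: def={h,n} ue=∅
  b3: def={h,q} ue=∅
  b4: def={h,u} ue={u}
  b5: def={n} ue={n}
  b6: def={h,q} ue={h}

Live sets:
  live b0: ∅→{u}
  live b1: {u}→{u}
  live b2: {u}→{n,u}
  live b3: ∅→∅
  live b4: {n,u}→{h,n}
  live b5: {n}→∅
  live b6: {h}→∅

Conflict graph:
  a↔{q,u}
  h↔{n,q,u}
  n↔{h,u}
  q↔{a,h,u}
  u↔{a,h,n,q}

N(q) = ["a", "h", "u"]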